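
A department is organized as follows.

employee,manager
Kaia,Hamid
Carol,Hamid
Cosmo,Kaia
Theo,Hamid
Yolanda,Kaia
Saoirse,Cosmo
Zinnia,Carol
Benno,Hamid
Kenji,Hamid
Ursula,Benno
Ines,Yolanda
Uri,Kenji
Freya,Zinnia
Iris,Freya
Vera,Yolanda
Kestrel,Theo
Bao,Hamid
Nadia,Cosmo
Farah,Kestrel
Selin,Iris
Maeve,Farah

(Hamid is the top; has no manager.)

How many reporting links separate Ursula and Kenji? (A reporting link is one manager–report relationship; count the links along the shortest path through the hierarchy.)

Ursula is 2 levels below Hamid, and Kenji is 1 level below Hamid (their lowest common manager). The shortest path runs up from Ursula to Hamid and back down to Kenji: 2 + 1 = 3 links.

3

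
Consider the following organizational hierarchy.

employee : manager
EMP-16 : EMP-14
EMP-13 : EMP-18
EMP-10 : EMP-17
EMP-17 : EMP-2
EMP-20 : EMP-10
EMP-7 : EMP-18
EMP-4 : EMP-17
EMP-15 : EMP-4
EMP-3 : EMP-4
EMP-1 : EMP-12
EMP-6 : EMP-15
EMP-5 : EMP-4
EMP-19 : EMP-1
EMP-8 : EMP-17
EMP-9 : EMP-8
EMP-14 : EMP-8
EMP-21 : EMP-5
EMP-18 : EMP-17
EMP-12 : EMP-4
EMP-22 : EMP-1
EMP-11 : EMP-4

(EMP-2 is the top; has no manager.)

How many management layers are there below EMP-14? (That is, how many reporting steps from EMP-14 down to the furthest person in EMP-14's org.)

1

The longest chain under EMP-14 runs EMP-14 → EMP-16, which is 1 level below EMP-14.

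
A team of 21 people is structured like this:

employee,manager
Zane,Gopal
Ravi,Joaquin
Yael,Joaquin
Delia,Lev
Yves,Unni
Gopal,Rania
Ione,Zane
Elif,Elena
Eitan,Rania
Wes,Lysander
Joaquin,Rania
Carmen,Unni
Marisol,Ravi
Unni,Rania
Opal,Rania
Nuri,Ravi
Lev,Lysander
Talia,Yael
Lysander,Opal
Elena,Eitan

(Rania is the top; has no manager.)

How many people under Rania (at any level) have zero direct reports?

The people in Rania's organization with no one reporting to them are Ione, Nuri, Marisol, Talia, Elif, Wes, Delia, Carmen, Yves. That is 9.

9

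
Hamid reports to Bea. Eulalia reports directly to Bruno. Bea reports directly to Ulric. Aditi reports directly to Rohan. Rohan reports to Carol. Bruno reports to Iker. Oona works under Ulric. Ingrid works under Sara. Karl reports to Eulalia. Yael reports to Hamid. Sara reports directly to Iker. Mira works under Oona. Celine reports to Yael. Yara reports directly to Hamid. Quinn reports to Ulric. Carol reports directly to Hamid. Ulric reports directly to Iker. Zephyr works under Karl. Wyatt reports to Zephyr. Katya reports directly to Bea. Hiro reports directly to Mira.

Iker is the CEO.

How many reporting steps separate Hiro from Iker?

4

Chain from Hiro up to Iker: Hiro → Mira → Oona → Ulric → Iker. That is 4 steps up, so Hiro is 4 levels below Iker.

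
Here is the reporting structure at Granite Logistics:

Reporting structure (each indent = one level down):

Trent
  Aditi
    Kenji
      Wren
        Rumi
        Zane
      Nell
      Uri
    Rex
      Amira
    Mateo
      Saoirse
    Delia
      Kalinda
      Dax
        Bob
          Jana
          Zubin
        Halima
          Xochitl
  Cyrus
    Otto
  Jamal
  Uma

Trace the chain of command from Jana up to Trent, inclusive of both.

Jana -> Bob -> Dax -> Delia -> Aditi -> Trent

Jana reports to Bob. Bob reports to Dax. Dax reports to Delia. Delia reports to Aditi. Aditi reports to Trent. Trent is at the top.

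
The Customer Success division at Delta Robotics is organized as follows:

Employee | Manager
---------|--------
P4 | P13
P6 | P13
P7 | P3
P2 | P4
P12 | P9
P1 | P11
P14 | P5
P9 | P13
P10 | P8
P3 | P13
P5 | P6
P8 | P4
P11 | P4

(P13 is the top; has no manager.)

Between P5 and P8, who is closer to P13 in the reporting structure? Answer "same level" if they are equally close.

same level

Both P5 and P8 are 2 levels below P13.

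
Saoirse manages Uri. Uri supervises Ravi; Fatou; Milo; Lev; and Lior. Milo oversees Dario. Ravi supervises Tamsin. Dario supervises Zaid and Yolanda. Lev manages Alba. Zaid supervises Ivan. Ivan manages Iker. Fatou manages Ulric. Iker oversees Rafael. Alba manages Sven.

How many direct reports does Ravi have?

Ravi directly manages Tamsin. That is 1 direct report.

1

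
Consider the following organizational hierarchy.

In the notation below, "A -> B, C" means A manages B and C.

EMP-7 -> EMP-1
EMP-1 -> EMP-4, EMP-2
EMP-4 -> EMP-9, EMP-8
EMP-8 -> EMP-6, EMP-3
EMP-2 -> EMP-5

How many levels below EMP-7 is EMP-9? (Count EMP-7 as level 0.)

3

Chain from EMP-9 up to EMP-7: EMP-9 → EMP-4 → EMP-1 → EMP-7. That is 3 steps up, so EMP-9 is 3 levels below EMP-7.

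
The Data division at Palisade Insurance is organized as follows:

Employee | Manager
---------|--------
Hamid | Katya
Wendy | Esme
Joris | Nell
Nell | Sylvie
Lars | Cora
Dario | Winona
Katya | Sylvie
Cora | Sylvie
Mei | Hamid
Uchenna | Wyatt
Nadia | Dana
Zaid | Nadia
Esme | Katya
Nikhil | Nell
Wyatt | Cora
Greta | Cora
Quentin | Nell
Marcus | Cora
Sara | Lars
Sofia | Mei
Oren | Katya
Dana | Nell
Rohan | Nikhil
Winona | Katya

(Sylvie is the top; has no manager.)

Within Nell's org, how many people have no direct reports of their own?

4

The people in Nell's organization with no one reporting to them are Quentin, Joris, Zaid, Rohan. That is 4.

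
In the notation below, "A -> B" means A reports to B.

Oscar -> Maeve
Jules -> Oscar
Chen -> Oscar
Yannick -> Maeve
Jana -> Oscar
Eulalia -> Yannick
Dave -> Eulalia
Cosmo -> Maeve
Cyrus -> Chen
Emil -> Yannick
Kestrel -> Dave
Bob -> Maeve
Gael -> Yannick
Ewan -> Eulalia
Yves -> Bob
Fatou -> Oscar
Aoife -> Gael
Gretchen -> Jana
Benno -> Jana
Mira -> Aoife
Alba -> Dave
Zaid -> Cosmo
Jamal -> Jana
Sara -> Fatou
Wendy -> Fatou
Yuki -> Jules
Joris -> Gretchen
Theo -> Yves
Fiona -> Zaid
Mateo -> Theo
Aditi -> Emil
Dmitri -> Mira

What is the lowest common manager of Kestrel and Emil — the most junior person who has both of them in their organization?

Yannick

Kestrel's chain of managers is Dave, Eulalia, Yannick, Maeve. Emil's chain of managers is Yannick, Maeve. The first manager that appears in both chains is Yannick.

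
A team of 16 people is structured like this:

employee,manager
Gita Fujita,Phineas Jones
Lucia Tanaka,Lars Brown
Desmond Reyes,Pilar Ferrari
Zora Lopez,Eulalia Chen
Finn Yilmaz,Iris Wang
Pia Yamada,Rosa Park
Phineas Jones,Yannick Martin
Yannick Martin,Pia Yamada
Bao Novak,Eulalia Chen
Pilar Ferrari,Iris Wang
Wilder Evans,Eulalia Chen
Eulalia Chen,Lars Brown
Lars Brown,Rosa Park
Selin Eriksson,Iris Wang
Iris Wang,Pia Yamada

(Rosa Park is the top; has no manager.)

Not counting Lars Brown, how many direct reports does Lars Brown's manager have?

Lars Brown reports to Rosa Park. Rosa Park's other direct reports are Pia Yamada — 1 peer.

1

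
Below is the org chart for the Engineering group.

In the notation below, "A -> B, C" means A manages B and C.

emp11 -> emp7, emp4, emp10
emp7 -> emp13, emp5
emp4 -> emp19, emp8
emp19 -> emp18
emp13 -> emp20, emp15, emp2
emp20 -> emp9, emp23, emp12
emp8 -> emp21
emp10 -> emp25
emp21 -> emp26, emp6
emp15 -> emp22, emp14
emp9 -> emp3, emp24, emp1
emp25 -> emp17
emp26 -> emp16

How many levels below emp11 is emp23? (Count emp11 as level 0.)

Chain from emp23 up to emp11: emp23 → emp20 → emp13 → emp7 → emp11. That is 4 steps up, so emp23 is 4 levels below emp11.

4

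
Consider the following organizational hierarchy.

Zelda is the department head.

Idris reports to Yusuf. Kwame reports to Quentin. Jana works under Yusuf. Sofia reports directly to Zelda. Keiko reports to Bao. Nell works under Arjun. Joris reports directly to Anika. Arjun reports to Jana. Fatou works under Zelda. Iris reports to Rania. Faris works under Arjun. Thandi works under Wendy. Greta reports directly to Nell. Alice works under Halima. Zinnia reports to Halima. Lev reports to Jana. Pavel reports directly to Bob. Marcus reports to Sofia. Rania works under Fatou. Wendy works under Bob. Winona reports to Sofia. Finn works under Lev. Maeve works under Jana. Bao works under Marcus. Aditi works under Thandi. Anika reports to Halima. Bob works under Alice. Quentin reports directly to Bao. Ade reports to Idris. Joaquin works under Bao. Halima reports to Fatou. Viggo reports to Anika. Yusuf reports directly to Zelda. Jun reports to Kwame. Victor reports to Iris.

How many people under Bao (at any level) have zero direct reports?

The people in Bao's organization with no one reporting to them are Keiko, Jun, Joaquin. That is 3.

3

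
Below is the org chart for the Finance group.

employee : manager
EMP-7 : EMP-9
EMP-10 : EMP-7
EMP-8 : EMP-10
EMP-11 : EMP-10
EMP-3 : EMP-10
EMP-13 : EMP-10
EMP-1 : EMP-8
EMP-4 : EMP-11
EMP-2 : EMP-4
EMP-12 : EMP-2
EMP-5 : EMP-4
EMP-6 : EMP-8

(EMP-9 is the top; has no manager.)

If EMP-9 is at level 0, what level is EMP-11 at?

Chain from EMP-11 up to EMP-9: EMP-11 → EMP-10 → EMP-7 → EMP-9. That is 3 steps up, so EMP-11 is 3 levels below EMP-9.

3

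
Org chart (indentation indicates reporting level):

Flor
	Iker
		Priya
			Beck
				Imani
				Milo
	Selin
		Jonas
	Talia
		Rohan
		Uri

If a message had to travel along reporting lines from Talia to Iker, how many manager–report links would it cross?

Talia is 1 level below Flor, and Iker is 1 level below Flor (their lowest common manager). The shortest path runs up from Talia to Flor and back down to Iker: 1 + 1 = 2 links.

2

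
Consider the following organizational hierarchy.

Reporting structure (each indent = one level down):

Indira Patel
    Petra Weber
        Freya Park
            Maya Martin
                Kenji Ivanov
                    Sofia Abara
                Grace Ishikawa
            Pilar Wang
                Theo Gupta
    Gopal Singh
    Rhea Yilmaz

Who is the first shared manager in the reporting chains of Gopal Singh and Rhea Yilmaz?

Gopal Singh's chain of managers is Indira Patel. Rhea Yilmaz's chain of managers is Indira Patel. The first manager that appears in both chains is Indira Patel.

Indira Patel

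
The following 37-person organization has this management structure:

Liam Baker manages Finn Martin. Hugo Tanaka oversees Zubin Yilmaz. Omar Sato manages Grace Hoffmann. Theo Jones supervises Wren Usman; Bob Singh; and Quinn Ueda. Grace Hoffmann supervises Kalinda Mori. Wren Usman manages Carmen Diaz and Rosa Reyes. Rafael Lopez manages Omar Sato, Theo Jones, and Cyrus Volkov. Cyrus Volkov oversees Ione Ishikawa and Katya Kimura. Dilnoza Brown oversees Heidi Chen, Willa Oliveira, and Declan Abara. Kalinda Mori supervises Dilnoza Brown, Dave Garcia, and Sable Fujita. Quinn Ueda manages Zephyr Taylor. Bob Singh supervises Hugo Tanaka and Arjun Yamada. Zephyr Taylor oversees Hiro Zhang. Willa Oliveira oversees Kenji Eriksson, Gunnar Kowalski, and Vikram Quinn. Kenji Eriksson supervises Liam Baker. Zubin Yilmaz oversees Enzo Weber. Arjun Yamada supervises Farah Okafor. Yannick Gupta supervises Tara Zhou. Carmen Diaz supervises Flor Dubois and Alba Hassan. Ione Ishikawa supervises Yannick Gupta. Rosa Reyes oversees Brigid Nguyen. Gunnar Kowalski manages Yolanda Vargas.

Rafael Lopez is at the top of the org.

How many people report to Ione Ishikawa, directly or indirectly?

Ione Ishikawa directly manages Yannick Gupta. Under Yannick Gupta: Tara Zhou (1). That's 2 in total.

2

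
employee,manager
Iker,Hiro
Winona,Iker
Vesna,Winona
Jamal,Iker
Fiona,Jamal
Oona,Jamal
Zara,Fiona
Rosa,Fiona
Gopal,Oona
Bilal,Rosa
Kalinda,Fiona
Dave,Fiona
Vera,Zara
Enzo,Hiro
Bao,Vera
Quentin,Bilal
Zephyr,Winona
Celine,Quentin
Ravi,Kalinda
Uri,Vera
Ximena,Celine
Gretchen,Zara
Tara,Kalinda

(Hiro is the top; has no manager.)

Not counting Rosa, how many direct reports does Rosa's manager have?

3

Rosa reports to Fiona. Fiona's other direct reports are Zara, Kalinda, Dave — 3 peers.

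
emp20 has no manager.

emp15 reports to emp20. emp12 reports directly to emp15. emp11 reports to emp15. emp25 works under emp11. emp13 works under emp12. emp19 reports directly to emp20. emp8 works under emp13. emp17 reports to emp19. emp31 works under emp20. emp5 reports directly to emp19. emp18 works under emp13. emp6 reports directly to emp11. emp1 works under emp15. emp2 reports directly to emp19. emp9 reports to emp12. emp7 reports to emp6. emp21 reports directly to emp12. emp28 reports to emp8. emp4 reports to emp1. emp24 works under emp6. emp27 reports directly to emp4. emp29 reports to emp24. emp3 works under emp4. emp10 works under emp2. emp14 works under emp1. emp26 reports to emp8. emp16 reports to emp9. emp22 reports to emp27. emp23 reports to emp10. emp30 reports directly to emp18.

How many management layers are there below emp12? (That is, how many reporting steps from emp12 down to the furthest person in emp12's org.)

3

The longest chain under emp12 runs emp12 → emp13 → emp18 → emp30, which is 3 levels below emp12.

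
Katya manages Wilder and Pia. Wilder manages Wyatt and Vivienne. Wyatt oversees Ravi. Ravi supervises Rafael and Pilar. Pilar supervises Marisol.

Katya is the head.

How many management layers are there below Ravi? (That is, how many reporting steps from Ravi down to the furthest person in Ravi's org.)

2

The longest chain under Ravi runs Ravi → Pilar → Marisol, which is 2 levels below Ravi.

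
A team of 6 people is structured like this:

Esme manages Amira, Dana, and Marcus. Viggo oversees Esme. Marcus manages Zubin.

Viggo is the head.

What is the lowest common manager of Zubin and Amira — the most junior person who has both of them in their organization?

Esme

Zubin's chain of managers is Marcus, Esme, Viggo. Amira's chain of managers is Esme, Viggo. The first manager that appears in both chains is Esme.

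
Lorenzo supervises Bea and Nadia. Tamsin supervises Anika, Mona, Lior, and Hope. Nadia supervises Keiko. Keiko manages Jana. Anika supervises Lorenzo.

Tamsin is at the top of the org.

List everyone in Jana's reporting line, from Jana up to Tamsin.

Jana -> Keiko -> Nadia -> Lorenzo -> Anika -> Tamsin

Jana reports to Keiko. Keiko reports to Nadia. Nadia reports to Lorenzo. Lorenzo reports to Anika. Anika reports to Tamsin. Tamsin is at the top.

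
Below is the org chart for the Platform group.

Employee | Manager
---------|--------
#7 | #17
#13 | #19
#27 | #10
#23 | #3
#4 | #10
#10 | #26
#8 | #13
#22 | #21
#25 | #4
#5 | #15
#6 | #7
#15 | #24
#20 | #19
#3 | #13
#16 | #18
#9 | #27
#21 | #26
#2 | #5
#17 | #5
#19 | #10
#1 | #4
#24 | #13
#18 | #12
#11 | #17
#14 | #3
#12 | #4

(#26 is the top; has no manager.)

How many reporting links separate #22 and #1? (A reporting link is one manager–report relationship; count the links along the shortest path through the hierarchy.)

5

#22 is 2 levels below #26, and #1 is 3 levels below #26 (their lowest common manager). The shortest path runs up from #22 to #26 and back down to #1: 2 + 3 = 5 links.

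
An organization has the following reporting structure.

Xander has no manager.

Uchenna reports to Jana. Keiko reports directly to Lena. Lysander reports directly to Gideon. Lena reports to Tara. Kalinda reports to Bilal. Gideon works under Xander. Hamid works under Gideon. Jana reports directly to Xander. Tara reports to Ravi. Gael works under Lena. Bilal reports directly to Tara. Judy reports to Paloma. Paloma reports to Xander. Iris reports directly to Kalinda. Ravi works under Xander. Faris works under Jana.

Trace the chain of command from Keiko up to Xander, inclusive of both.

Keiko -> Lena -> Tara -> Ravi -> Xander

Keiko reports to Lena. Lena reports to Tara. Tara reports to Ravi. Ravi reports to Xander. Xander is at the top.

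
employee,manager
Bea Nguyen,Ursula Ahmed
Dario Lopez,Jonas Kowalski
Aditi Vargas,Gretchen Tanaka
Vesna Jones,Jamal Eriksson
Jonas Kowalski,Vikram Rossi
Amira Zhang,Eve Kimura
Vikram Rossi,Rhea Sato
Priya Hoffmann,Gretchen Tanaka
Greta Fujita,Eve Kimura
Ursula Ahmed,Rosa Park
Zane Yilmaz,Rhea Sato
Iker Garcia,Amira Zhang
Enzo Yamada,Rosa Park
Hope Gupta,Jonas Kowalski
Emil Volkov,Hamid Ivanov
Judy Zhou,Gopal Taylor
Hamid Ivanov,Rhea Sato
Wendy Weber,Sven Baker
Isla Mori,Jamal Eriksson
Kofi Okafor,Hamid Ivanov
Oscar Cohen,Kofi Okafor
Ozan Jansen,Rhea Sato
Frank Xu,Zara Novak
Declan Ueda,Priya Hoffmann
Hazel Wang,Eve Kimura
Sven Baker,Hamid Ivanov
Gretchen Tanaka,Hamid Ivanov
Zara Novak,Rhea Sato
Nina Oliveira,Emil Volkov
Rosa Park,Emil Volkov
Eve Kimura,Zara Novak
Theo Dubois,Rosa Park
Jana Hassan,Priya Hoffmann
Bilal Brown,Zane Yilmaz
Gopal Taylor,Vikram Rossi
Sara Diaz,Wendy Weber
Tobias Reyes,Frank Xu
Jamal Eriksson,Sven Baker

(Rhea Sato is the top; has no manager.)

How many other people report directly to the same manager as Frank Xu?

Frank Xu reports to Zara Novak. Zara Novak's other direct reports are Eve Kimura — 1 peer.

1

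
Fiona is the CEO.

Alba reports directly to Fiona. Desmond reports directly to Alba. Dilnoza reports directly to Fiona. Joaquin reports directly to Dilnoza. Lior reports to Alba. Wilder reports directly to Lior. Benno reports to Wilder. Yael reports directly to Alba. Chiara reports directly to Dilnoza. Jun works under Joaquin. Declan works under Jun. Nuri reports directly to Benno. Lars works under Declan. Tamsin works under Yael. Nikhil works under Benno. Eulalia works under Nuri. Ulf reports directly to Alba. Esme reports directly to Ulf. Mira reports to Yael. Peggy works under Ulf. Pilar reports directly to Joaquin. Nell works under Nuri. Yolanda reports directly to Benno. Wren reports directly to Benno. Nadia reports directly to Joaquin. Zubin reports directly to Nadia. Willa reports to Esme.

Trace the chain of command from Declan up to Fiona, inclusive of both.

Declan -> Jun -> Joaquin -> Dilnoza -> Fiona

Declan reports to Jun. Jun reports to Joaquin. Joaquin reports to Dilnoza. Dilnoza reports to Fiona. Fiona is at the top.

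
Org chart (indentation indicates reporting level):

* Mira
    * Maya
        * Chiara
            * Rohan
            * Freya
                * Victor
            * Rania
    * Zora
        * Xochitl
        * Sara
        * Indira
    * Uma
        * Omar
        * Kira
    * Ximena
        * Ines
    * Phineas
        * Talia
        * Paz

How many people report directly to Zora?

3

Zora directly manages Xochitl, Sara, Indira. That is 3 direct reports.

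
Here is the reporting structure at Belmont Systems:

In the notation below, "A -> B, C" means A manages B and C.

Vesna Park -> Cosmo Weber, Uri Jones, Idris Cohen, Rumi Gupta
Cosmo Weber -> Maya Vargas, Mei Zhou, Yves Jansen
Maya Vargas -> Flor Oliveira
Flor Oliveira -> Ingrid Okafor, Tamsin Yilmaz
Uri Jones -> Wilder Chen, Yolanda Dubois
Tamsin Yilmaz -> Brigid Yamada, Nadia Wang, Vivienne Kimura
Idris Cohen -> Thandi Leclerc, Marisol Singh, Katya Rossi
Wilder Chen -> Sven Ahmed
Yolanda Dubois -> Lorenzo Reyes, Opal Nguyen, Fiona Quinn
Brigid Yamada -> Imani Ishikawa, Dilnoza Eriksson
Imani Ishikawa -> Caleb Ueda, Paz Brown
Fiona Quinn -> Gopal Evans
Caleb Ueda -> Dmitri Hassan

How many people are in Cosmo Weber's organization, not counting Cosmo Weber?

Cosmo Weber directly manages Maya Vargas, Mei Zhou, Yves Jansen. Under Maya Vargas: Flor Oliveira, Tamsin Yilmaz, Vivienne Kimura, Nadia Wang, Brigid Yamada, Dilnoza Eriksson, Imani Ishikawa, Paz Brown, Caleb Ueda, Dmitri Hassan, Ingrid Okafor (11). Mei Zhou has no reports. Yves Jansen has no reports. So Cosmo Weber's organization is 3 direct reports plus everyone under them: 12 + 1 + 1 = 14.

14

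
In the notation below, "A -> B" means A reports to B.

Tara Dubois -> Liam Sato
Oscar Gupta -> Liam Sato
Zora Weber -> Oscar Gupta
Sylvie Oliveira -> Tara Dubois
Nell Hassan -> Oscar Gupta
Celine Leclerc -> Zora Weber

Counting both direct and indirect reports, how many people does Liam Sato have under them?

6

Liam Sato directly manages Tara Dubois, Oscar Gupta. Under Tara Dubois: Sylvie Oliveira (1). Under Oscar Gupta: Nell Hassan, Zora Weber, Celine Leclerc (3). So Liam Sato's organization is 2 direct reports plus everyone under them: 2 + 4 = 6.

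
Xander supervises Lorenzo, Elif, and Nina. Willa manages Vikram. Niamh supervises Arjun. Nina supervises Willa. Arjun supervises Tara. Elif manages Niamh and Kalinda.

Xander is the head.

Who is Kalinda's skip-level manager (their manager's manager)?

Xander

Kalinda reports to Elif, and Elif reports to Xander. So Kalinda's skip-level manager is Xander.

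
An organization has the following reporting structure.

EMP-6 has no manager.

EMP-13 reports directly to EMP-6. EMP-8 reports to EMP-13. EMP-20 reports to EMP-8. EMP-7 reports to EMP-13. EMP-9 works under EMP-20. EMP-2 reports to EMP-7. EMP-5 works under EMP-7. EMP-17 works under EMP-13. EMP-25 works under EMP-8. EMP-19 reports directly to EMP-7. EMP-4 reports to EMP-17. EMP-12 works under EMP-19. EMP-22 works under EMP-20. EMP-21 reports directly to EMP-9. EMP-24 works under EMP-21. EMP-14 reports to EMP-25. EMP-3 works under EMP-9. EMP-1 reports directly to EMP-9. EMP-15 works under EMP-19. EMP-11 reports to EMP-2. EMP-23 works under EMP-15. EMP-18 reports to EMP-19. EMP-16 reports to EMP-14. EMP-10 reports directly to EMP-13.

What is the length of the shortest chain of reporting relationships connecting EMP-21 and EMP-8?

EMP-21 is in EMP-8's organization: the chain from EMP-21 up to EMP-8 is EMP-21 → EMP-9 → EMP-20 → EMP-8, which is 3 links.

3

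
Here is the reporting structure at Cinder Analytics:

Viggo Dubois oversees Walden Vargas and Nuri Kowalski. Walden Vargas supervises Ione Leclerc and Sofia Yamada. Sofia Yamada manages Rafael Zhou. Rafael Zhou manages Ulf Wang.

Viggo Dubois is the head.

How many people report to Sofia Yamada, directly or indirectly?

Sofia Yamada directly manages Rafael Zhou. Under Rafael Zhou: Ulf Wang (1). That's 2 in total.

2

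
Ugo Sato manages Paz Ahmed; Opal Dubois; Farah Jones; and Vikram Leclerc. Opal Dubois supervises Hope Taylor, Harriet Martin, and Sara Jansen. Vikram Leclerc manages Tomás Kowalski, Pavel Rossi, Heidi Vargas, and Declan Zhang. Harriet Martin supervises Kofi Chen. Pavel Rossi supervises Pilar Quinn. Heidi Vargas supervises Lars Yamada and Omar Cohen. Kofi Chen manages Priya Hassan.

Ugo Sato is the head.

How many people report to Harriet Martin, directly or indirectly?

2

Harriet Martin directly manages Kofi Chen. Under Kofi Chen: Priya Hassan (1). That's 2 in total.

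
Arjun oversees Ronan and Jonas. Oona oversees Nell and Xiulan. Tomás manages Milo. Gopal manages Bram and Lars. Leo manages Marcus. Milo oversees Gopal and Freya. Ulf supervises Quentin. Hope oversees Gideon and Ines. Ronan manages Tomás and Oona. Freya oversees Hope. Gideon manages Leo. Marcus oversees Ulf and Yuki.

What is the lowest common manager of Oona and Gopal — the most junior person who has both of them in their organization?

Ronan

Oona's chain of managers is Ronan, Arjun. Gopal's chain of managers is Milo, Tomás, Ronan, Arjun. The first manager that appears in both chains is Ronan.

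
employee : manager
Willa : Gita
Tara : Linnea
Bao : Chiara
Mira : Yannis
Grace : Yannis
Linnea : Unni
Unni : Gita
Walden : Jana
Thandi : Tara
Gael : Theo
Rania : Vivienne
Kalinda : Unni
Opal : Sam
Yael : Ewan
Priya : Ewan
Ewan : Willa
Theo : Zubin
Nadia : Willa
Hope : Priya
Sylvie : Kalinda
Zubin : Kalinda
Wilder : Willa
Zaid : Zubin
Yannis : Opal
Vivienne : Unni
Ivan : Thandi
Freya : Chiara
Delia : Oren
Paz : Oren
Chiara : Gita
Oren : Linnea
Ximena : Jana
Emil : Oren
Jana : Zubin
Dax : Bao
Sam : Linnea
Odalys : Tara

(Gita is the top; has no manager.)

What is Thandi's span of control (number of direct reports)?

1

Thandi directly manages Ivan. That is 1 direct report.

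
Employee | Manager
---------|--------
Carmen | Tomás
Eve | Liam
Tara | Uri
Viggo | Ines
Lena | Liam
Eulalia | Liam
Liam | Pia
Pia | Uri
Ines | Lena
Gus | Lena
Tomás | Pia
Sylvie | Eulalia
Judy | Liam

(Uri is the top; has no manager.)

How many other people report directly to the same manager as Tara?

Tara reports to Uri. Uri's other direct reports are Pia — 1 peer.

1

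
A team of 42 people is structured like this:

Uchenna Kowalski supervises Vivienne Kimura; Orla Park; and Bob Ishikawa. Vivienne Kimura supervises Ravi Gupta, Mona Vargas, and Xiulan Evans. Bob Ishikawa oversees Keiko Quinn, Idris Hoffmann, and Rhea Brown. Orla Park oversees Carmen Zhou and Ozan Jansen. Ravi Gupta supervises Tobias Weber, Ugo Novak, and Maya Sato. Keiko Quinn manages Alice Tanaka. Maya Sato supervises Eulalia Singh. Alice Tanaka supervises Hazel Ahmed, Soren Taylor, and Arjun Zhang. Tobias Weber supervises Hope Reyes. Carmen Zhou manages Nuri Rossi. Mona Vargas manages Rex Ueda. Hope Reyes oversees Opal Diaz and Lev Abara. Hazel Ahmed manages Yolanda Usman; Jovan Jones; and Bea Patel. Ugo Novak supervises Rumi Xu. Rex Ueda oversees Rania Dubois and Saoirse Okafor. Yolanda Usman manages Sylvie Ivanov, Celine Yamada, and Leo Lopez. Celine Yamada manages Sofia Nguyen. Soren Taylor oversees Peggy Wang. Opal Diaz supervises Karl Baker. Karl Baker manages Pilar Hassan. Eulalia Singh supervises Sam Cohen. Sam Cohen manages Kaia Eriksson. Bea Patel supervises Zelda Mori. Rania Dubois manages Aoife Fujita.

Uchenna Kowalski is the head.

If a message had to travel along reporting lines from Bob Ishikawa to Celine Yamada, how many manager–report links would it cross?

5

Celine Yamada is in Bob Ishikawa's organization: the chain from Celine Yamada up to Bob Ishikawa is Celine Yamada → Yolanda Usman → Hazel Ahmed → Alice Tanaka → Keiko Quinn → Bob Ishikawa, which is 5 links.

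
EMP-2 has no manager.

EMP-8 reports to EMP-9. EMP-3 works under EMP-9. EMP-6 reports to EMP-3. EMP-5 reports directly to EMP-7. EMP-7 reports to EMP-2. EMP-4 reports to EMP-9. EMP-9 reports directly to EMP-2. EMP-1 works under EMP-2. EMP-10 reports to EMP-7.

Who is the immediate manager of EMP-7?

EMP-7 reports directly to EMP-2.

EMP-2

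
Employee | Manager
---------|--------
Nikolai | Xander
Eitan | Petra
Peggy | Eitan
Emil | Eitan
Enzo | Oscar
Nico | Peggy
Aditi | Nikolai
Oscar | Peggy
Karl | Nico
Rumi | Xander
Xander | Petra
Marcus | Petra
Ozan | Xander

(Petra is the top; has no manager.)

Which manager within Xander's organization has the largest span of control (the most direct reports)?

Xander

Direct-report counts within Xander's organization: Xander has 3; Nikolai has 1. The largest is 3, held by Xander.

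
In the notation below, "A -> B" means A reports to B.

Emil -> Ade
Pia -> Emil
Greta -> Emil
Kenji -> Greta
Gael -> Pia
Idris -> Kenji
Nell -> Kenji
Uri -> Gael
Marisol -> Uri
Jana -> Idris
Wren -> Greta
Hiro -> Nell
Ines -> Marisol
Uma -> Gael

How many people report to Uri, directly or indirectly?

Uri directly manages Marisol. Under Marisol: Ines (1). That's 2 in total.

2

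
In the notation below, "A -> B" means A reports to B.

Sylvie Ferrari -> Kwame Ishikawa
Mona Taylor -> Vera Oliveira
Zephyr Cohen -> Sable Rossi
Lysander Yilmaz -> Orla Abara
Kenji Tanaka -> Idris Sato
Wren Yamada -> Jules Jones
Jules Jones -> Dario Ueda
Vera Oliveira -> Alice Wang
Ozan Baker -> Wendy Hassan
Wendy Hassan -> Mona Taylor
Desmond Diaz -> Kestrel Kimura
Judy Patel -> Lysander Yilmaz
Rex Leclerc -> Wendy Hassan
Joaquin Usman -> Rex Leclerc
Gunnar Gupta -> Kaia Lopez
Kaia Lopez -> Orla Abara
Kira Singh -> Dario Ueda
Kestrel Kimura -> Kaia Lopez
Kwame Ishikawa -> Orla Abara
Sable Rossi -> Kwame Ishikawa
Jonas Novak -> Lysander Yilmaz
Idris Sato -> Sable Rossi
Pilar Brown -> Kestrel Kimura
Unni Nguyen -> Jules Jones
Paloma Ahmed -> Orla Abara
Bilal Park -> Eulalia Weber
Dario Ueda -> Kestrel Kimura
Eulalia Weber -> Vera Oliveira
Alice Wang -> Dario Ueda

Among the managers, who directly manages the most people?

Direct-report counts: Orla Abara has 4; Lysander Yilmaz has 2; Kaia Lopez has 2; Kestrel Kimura has 3; Dario Ueda has 3; Alice Wang has 1; Vera Oliveira has 2; Mona Taylor has 1; Wendy Hassan has 2; Rex Leclerc has 1; Eulalia Weber has 1; Jules Jones has 2; Kwame Ishikawa has 2; Sable Rossi has 2; Idris Sato has 1. The largest is 4, held by Orla Abara.

Orla Abara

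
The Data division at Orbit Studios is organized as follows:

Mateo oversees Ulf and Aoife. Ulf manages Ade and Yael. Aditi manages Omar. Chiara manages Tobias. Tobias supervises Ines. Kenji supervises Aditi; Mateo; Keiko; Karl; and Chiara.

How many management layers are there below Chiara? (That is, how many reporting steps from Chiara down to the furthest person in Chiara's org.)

2

The longest chain under Chiara runs Chiara → Tobias → Ines, which is 2 levels below Chiara.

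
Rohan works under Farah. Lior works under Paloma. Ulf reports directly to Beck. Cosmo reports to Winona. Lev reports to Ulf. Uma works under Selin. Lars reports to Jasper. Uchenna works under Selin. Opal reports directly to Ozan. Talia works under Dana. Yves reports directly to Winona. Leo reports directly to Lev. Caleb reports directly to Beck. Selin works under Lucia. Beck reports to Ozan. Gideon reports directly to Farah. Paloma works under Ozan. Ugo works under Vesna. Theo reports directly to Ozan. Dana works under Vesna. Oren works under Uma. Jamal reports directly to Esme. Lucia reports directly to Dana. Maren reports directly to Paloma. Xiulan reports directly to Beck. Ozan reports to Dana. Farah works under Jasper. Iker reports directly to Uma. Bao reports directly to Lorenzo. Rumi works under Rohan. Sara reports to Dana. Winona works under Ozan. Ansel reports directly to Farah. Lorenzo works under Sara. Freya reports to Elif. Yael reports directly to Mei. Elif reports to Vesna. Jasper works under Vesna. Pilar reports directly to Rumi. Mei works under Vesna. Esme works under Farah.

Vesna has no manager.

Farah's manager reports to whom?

Farah reports to Jasper, and Jasper reports to Vesna. So Farah's skip-level manager is Vesna.

Vesna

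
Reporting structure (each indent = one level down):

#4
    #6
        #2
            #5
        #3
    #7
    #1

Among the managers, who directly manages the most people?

Direct-report counts: #4 has 3; #6 has 2; #2 has 1. The largest is 3, held by #4.

#4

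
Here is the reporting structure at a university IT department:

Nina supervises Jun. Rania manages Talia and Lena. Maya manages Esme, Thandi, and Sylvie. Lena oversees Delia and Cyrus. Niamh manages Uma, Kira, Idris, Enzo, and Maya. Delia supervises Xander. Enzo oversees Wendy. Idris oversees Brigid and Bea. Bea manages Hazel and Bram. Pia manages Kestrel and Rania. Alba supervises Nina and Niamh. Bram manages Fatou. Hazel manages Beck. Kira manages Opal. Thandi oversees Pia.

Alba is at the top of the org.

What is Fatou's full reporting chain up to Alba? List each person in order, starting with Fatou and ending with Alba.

Fatou -> Bram -> Bea -> Idris -> Niamh -> Alba

Fatou reports to Bram. Bram reports to Bea. Bea reports to Idris. Idris reports to Niamh. Niamh reports to Alba. Alba is at the top.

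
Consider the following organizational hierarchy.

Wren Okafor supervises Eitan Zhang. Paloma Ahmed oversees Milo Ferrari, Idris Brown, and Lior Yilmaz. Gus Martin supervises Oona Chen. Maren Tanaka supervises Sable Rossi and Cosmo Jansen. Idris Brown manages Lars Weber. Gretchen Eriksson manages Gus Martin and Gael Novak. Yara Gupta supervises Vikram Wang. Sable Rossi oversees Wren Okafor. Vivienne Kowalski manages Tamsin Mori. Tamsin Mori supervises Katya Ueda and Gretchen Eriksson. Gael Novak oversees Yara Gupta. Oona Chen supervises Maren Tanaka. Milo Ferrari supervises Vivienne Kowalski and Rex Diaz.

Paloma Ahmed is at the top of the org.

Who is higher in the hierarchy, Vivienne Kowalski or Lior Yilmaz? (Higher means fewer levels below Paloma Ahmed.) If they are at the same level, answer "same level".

Vivienne Kowalski is 2 levels below Paloma Ahmed; Lior Yilmaz is 1. Lior Yilmaz is higher.

Lior Yilmaz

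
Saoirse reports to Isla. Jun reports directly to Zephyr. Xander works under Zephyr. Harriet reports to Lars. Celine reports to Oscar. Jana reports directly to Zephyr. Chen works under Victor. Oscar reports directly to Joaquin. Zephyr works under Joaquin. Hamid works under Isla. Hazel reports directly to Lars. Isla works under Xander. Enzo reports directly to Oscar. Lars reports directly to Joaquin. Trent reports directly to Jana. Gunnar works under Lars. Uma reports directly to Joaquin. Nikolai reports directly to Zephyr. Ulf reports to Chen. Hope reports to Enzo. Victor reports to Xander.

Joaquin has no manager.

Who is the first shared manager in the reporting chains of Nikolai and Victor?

Nikolai's chain of managers is Zephyr, Joaquin. Victor's chain of managers is Xander, Zephyr, Joaquin. The first manager that appears in both chains is Zephyr.

Zephyr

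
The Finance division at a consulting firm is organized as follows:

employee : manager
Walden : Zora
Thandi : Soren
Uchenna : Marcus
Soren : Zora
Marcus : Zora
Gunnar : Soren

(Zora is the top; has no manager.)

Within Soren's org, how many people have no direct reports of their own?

The people in Soren's organization with no one reporting to them are Gunnar, Thandi. That is 2.

2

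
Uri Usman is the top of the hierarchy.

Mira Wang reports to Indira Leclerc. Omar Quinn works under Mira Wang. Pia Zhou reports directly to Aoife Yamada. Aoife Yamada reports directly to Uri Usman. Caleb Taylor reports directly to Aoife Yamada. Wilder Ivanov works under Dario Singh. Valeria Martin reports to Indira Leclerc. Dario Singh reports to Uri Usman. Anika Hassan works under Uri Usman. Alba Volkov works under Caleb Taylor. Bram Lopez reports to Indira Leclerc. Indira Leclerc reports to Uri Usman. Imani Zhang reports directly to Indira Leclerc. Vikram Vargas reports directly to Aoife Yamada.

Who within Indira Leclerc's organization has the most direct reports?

Direct-report counts within Indira Leclerc's organization: Indira Leclerc has 4; Mira Wang has 1. The largest is 4, held by Indira Leclerc.

Indira Leclerc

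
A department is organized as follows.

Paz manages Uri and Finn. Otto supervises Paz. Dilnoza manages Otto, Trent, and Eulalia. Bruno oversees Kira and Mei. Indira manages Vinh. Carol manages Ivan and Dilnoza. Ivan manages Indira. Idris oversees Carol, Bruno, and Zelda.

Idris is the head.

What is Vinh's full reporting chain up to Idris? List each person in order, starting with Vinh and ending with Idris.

Vinh -> Indira -> Ivan -> Carol -> Idris

Vinh reports to Indira. Indira reports to Ivan. Ivan reports to Carol. Carol reports to Idris. Idris is at the top.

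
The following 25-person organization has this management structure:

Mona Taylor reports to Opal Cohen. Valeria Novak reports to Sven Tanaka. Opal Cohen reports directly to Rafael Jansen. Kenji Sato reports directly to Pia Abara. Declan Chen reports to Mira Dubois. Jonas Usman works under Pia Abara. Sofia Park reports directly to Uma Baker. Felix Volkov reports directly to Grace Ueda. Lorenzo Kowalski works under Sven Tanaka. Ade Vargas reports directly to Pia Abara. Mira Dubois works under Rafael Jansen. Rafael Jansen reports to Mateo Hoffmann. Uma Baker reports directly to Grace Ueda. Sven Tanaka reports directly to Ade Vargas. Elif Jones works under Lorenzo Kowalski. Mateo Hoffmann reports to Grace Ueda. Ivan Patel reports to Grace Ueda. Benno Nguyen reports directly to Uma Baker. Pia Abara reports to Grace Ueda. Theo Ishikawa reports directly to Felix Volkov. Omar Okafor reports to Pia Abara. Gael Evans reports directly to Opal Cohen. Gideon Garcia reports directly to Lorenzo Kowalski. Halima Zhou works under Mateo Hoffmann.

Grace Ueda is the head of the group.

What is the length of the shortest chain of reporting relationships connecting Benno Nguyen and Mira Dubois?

Benno Nguyen is 2 levels below Grace Ueda, and Mira Dubois is 3 levels below Grace Ueda (their lowest common manager). The shortest path runs up from Benno Nguyen to Grace Ueda and back down to Mira Dubois: 2 + 3 = 5 links.

5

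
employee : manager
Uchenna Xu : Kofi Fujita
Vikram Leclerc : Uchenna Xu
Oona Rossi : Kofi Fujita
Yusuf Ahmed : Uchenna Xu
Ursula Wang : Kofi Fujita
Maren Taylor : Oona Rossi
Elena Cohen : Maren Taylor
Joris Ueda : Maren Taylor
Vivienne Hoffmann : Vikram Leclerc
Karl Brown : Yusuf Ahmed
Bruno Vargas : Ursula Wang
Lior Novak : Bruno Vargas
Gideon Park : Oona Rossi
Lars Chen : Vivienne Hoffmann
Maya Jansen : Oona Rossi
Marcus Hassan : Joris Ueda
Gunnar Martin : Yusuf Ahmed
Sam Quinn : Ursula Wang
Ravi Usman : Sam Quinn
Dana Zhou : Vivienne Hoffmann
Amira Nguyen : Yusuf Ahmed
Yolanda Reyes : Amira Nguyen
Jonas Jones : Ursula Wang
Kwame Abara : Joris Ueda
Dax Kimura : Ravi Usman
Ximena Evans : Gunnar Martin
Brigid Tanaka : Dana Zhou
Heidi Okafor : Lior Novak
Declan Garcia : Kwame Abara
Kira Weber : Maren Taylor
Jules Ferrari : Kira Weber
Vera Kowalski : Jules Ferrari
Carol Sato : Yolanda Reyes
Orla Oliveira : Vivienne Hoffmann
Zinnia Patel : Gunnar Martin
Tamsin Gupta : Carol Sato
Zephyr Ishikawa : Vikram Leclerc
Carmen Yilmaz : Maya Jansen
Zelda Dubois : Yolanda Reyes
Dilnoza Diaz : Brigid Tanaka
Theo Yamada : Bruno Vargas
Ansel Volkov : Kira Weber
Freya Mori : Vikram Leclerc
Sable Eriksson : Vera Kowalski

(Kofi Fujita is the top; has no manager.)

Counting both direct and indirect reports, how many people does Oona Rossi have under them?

14

Oona Rossi directly manages Maren Taylor, Gideon Park, Maya Jansen. Under Maren Taylor: Kira Weber, Ansel Volkov, Jules Ferrari, Vera Kowalski, Sable Eriksson, Joris Ueda, Kwame Abara, Declan Garcia, Marcus Hassan, Elena Cohen (10). Gideon Park has no reports. Under Maya Jansen: Carmen Yilmaz (1). So Oona Rossi's organization is 3 direct reports plus everyone under them: 11 + 1 + 2 = 14.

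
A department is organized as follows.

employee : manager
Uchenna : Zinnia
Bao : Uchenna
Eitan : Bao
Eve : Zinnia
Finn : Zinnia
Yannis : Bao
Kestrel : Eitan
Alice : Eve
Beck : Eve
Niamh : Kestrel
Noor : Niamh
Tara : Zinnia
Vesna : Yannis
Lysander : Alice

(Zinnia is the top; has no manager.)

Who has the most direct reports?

Direct-report counts: Zinnia has 4; Eve has 2; Alice has 1; Uchenna has 1; Bao has 2; Yannis has 1; Eitan has 1; Kestrel has 1; Niamh has 1. The largest is 4, held by Zinnia.

Zinnia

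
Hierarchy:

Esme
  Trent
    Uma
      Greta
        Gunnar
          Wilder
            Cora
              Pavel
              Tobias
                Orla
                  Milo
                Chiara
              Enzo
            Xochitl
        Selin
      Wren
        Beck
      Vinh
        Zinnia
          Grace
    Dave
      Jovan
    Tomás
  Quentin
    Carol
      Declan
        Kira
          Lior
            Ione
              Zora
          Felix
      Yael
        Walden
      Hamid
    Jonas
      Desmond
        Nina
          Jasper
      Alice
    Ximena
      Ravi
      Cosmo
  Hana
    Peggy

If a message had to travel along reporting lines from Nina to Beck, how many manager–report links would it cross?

Nina is 4 levels below Esme, and Beck is 4 levels below Esme (their lowest common manager). The shortest path runs up from Nina to Esme and back down to Beck: 4 + 4 = 8 links.

8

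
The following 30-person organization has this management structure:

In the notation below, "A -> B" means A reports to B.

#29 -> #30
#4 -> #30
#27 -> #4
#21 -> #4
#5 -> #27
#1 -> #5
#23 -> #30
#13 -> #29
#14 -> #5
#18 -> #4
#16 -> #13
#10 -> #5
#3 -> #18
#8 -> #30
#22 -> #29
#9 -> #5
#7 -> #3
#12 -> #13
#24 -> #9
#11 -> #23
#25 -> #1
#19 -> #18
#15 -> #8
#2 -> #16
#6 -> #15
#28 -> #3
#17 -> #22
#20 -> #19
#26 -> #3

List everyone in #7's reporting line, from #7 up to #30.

#7 -> #3 -> #18 -> #4 -> #30

#7 reports to #3. #3 reports to #18. #18 reports to #4. #4 reports to #30. #30 is at the top.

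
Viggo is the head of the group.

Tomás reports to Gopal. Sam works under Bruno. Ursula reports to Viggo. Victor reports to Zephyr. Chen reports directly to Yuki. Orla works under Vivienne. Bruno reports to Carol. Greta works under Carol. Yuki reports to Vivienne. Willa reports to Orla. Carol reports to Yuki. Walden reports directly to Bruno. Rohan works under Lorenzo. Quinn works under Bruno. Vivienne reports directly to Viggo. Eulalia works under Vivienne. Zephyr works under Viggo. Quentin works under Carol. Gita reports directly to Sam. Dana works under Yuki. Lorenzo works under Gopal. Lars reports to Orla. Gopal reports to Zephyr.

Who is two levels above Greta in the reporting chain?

Yuki

Greta reports to Carol, and Carol reports to Yuki. So Greta's skip-level manager is Yuki.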